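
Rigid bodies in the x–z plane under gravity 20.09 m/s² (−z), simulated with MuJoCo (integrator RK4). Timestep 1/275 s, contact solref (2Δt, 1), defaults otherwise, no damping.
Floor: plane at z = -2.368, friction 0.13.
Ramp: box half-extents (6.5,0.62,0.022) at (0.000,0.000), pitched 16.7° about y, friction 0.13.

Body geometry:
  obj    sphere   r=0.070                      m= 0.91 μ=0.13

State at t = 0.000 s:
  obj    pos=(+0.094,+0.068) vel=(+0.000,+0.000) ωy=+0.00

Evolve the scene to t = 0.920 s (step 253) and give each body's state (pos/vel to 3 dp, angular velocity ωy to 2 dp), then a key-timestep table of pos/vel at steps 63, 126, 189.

State at t = 0.920 s:
  obj    pos=(+1.766,-0.434) vel=(+3.634,-1.090) ωy=+54.19

Key-timestep trajectory:
   step    t(s)  obj.x    obj.z    obj.vx   obj.vz 
     63  0.2291   +0.198  +0.037  +0.905  -0.272
    126  0.4582   +0.509  -0.057  +1.810  -0.543
    189  0.6873   +1.027  -0.212  +2.715  -0.814


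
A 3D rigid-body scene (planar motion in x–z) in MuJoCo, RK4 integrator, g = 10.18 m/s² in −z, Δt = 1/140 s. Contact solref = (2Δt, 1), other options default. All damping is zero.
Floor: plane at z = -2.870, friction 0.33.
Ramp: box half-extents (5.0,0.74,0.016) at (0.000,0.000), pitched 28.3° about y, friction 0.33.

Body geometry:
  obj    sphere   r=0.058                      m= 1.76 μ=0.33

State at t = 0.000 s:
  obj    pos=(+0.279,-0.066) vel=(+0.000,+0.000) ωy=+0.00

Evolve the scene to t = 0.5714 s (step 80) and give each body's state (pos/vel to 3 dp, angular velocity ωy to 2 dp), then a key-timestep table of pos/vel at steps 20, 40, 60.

State at t = 0.5714 s:
  obj    pos=(+0.775,-0.333) vel=(+1.735,-0.934) ωy=+33.95

Key-timestep trajectory:
   step    t(s)  obj.x    obj.z    obj.vx   obj.vz 
     20  0.1429   +0.310  -0.083  +0.434  -0.234
     40  0.2857   +0.403  -0.133  +0.867  -0.467
     60  0.4286   +0.558  -0.216  +1.301  -0.700


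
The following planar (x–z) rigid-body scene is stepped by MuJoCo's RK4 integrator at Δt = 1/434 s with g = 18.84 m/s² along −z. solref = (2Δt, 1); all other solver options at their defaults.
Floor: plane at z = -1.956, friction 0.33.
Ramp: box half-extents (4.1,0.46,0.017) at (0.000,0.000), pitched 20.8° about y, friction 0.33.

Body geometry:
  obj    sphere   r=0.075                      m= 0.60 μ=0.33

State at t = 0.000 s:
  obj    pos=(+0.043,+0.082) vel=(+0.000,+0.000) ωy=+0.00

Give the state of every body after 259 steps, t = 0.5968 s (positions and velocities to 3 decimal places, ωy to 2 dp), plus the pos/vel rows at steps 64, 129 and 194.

State at t = 0.5968 s:
  obj    pos=(+0.839,-0.220) vel=(+2.666,-1.013) ωy=+38.02

Key-timestep trajectory:
   step    t(s)  obj.x    obj.z    obj.vx   obj.vz 
     64  0.1475   +0.092  +0.064  +0.659  -0.250
    129  0.2972   +0.240  +0.007  +1.328  -0.504
    194  0.4470   +0.489  -0.087  +1.997  -0.759


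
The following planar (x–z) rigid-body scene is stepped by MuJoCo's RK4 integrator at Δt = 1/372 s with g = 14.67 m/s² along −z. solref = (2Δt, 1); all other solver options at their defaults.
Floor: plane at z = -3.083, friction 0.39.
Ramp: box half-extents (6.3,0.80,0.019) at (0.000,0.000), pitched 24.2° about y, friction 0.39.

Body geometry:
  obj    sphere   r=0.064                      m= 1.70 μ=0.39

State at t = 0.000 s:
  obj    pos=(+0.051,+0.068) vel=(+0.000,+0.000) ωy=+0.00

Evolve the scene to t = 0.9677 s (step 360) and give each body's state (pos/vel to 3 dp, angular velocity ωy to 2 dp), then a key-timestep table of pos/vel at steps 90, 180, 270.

State at t = 0.9677 s:
  obj    pos=(+1.886,-0.756) vel=(+3.792,-1.704) ωy=+64.95

Key-timestep trajectory:
   step    t(s)  obj.x    obj.z    obj.vx   obj.vz 
     90  0.2419   +0.166  +0.017  +0.948  -0.426
    180  0.4839   +0.510  -0.138  +1.896  -0.852
    270  0.7258   +1.083  -0.396  +2.844  -1.278


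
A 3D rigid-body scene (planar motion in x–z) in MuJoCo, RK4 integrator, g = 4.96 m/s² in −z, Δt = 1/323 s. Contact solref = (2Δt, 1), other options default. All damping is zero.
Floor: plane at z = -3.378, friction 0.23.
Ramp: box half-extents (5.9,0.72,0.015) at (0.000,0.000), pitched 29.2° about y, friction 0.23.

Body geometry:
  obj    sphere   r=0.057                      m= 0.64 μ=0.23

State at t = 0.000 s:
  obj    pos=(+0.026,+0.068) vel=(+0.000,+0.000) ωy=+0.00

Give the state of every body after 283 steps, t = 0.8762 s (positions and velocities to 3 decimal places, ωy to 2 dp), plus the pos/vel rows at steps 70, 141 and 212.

State at t = 0.8762 s:
  obj    pos=(+0.605,-0.256) vel=(+1.322,-0.739) ωy=+26.56

Key-timestep trajectory:
   step    t(s)  obj.x    obj.z    obj.vx   obj.vz 
     70  0.2167   +0.061  +0.048  +0.327  -0.183
    141  0.4365   +0.170  -0.012  +0.659  -0.368
    212  0.6563   +0.351  -0.114  +0.990  -0.553


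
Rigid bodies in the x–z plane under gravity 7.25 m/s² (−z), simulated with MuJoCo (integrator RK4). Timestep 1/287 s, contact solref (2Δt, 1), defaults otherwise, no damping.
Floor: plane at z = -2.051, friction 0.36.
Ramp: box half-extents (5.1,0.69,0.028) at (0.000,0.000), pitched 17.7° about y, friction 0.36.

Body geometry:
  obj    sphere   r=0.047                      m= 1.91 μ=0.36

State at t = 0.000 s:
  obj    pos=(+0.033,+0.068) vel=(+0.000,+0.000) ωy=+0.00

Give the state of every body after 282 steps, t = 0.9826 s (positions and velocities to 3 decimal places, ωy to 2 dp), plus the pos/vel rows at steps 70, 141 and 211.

State at t = 0.9826 s:
  obj    pos=(+0.757,-0.163) vel=(+1.474,-0.470) ωy=+32.91

Key-timestep trajectory:
   step    t(s)  obj.x    obj.z    obj.vx   obj.vz 
     70  0.2439   +0.078  +0.054  +0.366  -0.117
    141  0.4913   +0.214  +0.010  +0.737  -0.235
    211  0.7352   +0.438  -0.061  +1.103  -0.352


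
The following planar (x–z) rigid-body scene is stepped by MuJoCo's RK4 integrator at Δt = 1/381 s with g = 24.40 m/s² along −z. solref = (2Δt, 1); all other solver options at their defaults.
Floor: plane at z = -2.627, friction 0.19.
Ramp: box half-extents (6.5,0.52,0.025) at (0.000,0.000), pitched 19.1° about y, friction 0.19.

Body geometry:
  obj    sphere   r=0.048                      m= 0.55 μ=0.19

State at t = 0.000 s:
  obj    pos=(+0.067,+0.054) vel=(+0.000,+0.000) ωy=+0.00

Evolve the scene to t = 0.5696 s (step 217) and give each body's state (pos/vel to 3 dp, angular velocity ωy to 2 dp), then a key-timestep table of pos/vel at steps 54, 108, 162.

State at t = 0.5696 s:
  obj    pos=(+0.941,-0.249) vel=(+3.069,-1.063) ωy=+67.66

Key-timestep trajectory:
   step    t(s)  obj.x    obj.z    obj.vx   obj.vz 
     54  0.1417   +0.121  +0.035  +0.764  -0.265
    108  0.2835   +0.284  -0.021  +1.528  -0.529
    162  0.4252   +0.554  -0.115  +2.292  -0.794


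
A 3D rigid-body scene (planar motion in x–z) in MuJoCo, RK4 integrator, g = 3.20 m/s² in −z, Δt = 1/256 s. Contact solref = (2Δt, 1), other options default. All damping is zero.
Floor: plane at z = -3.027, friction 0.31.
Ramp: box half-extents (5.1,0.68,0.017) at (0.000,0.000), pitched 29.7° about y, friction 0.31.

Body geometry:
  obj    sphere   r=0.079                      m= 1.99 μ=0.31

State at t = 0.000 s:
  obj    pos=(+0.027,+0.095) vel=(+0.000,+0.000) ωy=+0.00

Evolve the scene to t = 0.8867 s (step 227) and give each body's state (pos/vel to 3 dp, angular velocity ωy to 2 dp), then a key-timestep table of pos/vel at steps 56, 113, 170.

State at t = 0.8867 s:
  obj    pos=(+0.414,-0.126) vel=(+0.872,-0.498) ωy=+12.71

Key-timestep trajectory:
   step    t(s)  obj.x    obj.z    obj.vx   obj.vz 
     56  0.2188   +0.051  +0.082  +0.215  -0.123
    113  0.4414   +0.123  +0.040  +0.434  -0.248
    170  0.6641   +0.244  -0.029  +0.653  -0.373


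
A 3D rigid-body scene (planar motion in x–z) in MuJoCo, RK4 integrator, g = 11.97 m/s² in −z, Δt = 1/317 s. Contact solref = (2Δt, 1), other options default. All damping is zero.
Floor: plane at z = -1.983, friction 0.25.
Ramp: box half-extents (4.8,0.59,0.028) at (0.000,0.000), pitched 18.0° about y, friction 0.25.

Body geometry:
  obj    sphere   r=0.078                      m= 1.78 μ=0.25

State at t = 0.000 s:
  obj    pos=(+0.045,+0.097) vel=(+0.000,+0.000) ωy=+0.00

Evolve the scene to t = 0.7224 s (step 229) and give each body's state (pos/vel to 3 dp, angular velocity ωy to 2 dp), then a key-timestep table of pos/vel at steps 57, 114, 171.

State at t = 0.7224 s:
  obj    pos=(+0.701,-0.116) vel=(+1.815,-0.590) ωy=+24.47

Key-timestep trajectory:
   step    t(s)  obj.x    obj.z    obj.vx   obj.vz 
     57  0.1798   +0.086  +0.084  +0.452  -0.147
    114  0.3596   +0.207  +0.044  +0.904  -0.294
    171  0.5394   +0.411  -0.022  +1.356  -0.440


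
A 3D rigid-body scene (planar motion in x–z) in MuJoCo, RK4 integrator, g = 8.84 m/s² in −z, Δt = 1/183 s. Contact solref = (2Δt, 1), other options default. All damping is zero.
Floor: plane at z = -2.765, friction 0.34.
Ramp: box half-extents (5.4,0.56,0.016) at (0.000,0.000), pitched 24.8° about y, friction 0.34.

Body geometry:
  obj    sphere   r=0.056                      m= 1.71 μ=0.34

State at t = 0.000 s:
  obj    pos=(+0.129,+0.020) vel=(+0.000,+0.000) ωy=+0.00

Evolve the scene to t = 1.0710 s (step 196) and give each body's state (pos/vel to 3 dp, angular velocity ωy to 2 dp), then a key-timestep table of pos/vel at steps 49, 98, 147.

State at t = 1.0710 s:
  obj    pos=(+1.508,-0.618) vel=(+2.575,-1.190) ωy=+50.65

Key-timestep trajectory:
   step    t(s)  obj.x    obj.z    obj.vx   obj.vz 
     49  0.2678   +0.215  -0.020  +0.644  -0.298
     98  0.5355   +0.474  -0.140  +1.288  -0.595
    147  0.8033   +0.905  -0.339  +1.931  -0.892


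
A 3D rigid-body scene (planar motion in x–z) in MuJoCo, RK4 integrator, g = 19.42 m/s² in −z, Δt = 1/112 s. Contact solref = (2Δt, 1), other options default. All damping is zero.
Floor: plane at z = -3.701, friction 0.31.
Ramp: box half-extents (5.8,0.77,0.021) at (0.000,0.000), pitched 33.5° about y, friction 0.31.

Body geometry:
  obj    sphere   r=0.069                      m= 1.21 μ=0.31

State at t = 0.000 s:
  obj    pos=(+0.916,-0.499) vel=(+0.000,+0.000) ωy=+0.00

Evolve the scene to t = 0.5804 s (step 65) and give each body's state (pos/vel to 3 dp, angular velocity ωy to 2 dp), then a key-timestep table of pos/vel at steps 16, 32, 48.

State at t = 0.5804 s:
  obj    pos=(+1.992,-1.210) vel=(+3.706,-2.453) ωy=+64.35

Key-timestep trajectory:
   step    t(s)  obj.x    obj.z    obj.vx   obj.vz 
     16  0.1429   +0.982  -0.542  +0.913  -0.604
     32  0.2857   +1.177  -0.671  +1.825  -1.208
     48  0.4286   +1.503  -0.887  +2.737  -1.811


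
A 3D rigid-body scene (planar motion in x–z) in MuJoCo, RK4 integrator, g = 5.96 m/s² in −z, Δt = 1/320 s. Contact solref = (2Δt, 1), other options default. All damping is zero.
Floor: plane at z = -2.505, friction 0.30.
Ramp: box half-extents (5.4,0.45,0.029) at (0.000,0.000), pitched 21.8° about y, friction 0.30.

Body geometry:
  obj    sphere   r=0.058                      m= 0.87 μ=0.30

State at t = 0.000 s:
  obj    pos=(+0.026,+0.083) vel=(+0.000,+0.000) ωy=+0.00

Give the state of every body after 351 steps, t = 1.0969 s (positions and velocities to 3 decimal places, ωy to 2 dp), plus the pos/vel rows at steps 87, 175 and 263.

State at t = 1.0969 s:
  obj    pos=(+0.909,-0.270) vel=(+1.610,-0.644) ωy=+29.90

Key-timestep trajectory:
   step    t(s)  obj.x    obj.z    obj.vx   obj.vz 
     87  0.2719   +0.080  +0.062  +0.399  -0.160
    175  0.5469   +0.246  -0.005  +0.803  -0.321
    263  0.8219   +0.522  -0.115  +1.206  -0.483


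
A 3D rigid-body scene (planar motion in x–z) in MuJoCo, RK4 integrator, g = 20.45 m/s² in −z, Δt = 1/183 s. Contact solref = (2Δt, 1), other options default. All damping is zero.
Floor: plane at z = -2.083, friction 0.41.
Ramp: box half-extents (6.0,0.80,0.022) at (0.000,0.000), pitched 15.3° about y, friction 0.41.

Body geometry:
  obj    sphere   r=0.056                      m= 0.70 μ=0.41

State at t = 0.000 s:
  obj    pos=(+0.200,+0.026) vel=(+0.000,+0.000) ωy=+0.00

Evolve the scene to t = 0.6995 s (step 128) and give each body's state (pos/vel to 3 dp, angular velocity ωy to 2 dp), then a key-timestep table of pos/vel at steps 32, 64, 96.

State at t = 0.6995 s:
  obj    pos=(+1.110,-0.223) vel=(+2.600,-0.711) ωy=+48.13

Key-timestep trajectory:
   step    t(s)  obj.x    obj.z    obj.vx   obj.vz 
     32  0.1749   +0.257  +0.011  +0.650  -0.178
     64  0.3497   +0.427  -0.036  +1.300  -0.356
     96  0.5246   +0.712  -0.114  +1.950  -0.534


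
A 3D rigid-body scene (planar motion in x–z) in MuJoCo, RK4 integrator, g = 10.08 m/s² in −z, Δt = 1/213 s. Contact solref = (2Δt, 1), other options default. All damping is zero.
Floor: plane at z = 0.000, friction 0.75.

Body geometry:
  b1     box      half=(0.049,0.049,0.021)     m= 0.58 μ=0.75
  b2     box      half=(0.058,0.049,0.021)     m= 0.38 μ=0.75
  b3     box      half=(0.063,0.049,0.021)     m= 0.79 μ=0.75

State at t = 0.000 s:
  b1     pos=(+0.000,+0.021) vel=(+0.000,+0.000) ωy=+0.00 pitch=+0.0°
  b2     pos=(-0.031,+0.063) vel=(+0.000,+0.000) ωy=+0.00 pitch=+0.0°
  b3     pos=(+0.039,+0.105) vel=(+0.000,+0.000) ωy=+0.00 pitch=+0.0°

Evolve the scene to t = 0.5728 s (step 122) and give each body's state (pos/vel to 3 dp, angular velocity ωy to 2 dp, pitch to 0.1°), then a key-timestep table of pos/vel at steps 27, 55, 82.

State at t = 0.5728 s:
  b1     pos=(+0.000,+0.021) vel=(+0.000,+0.000) ωy=+0.00 pitch=+0.0°
  b2     pos=(-0.031,+0.063) vel=(+0.000,+0.000) ωy=+0.00 pitch=+0.0°
  b3     pos=(+0.170,+0.021) vel=(+0.000,+0.000) ωy=+0.00 pitch=+180.0°

Key-timestep trajectory:
   step    t(s)  b1.x    b1.z    b1.vx   b1.vz   b2.x    b2.z    b2.vx   b2.vz   b3.x    b3.z    b3.vx   b3.vz 
     27  0.1268   +0.000  +0.021  +0.000  +0.000   -0.031  +0.063  +0.000  +0.000   +0.048  +0.096  +0.124  -0.202
     55  0.2582   +0.000  +0.021  +0.000  +0.000   -0.031  +0.063  +0.000  +0.000   +0.089  +0.065  +0.426  +0.115
     82  0.3850   +0.000  +0.021  +0.000  +0.000   -0.031  +0.063  +0.000  +0.000   +0.146  +0.050  +0.506  -0.426


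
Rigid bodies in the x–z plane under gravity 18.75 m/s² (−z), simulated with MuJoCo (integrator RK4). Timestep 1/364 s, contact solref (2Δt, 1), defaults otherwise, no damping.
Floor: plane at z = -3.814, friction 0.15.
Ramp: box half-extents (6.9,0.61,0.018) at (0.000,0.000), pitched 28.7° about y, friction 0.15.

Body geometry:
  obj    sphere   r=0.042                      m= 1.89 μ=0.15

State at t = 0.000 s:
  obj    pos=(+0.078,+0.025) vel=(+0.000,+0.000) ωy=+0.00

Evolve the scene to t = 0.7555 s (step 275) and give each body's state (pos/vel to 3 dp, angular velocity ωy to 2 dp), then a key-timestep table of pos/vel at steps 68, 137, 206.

State at t = 0.7555 s:
  obj    pos=(+1.718,-0.872) vel=(+4.336,-2.376) ωy=+110.55

Key-timestep trajectory:
   step    t(s)  obj.x    obj.z    obj.vx   obj.vz 
     68  0.1868   +0.179  -0.030  +1.072  -0.601
    137  0.3764   +0.486  -0.198  +2.163  -1.185
    206  0.5659   +0.999  -0.479  +3.257  -1.762


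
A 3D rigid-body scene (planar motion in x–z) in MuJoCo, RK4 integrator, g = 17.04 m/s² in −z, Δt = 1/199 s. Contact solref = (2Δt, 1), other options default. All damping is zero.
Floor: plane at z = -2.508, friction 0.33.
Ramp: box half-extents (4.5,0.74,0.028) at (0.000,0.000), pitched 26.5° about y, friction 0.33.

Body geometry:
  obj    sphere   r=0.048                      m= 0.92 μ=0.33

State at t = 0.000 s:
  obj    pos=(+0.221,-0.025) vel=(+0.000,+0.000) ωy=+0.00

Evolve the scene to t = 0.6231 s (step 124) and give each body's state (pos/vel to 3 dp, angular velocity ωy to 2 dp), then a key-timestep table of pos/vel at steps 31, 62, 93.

State at t = 0.6231 s:
  obj    pos=(+1.165,-0.496) vel=(+3.028,-1.510) ωy=+70.48

Key-timestep trajectory:
   step    t(s)  obj.x    obj.z    obj.vx   obj.vz 
     31  0.1558   +0.280  -0.055  +0.757  -0.378
     62  0.3116   +0.457  -0.143  +1.514  -0.755
     93  0.4673   +0.752  -0.290  +2.271  -1.132


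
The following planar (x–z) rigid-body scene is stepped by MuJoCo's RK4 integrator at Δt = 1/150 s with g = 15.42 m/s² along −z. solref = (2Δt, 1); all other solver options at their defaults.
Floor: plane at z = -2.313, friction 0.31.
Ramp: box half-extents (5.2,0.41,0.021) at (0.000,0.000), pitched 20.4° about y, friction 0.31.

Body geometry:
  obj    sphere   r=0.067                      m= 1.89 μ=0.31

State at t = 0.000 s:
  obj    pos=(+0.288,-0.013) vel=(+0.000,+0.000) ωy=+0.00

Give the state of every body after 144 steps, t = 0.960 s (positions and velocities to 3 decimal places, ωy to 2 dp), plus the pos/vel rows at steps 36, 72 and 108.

State at t = 0.960 s:
  obj    pos=(+1.946,-0.630) vel=(+3.455,-1.285) ωy=+55.00

Key-timestep trajectory:
   step    t(s)  obj.x    obj.z    obj.vx   obj.vz 
     36  0.2400   +0.392  -0.052  +0.864  -0.321
     72  0.4800   +0.703  -0.167  +1.727  -0.642
    108  0.7200   +1.221  -0.360  +2.591  -0.964


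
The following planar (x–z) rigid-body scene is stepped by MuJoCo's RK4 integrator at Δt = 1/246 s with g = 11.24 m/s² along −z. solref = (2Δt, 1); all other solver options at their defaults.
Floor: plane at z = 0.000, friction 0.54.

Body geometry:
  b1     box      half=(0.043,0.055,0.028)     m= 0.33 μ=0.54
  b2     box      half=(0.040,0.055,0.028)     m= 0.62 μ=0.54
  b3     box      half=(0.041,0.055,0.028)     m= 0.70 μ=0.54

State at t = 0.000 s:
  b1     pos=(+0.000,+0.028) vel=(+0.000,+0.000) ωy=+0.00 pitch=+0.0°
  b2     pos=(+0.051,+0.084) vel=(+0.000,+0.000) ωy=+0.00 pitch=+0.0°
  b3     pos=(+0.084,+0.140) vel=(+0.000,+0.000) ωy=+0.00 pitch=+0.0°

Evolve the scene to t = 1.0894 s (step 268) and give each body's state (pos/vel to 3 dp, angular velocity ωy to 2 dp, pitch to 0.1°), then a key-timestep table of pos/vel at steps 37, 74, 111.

State at t = 1.0894 s:
  b1     pos=(+0.000,+0.028) vel=(+0.000,+0.000) ωy=+0.00 pitch=+0.0°
  b2     pos=(+0.088,+0.040) vel=(+0.000,+0.000) ωy=+0.00 pitch=+90.0°
  b3     pos=(+0.246,+0.028) vel=(+0.000,+0.000) ωy=+0.00 pitch=+180.0°

Key-timestep trajectory:
   step    t(s)  b1.x    b1.z    b1.vx   b1.vz   b2.x    b2.z    b2.vx   b2.vz   b3.x    b3.z    b3.vx   b3.vz 
     37  0.1504   +0.000  +0.028  +0.000  +0.000   +0.067  +0.073  +0.202  -0.274   +0.128  +0.096  +0.493  -0.838
     74  0.3008   +0.000  +0.028  +0.000  +0.000   +0.102  +0.047  +0.075  +0.026   +0.196  +0.049  +0.278  +0.030
    111  0.4512   +0.000  +0.028  +0.000  +0.000   +0.087  +0.040  -0.120  +0.066   +0.246  +0.026  +0.141  -0.101


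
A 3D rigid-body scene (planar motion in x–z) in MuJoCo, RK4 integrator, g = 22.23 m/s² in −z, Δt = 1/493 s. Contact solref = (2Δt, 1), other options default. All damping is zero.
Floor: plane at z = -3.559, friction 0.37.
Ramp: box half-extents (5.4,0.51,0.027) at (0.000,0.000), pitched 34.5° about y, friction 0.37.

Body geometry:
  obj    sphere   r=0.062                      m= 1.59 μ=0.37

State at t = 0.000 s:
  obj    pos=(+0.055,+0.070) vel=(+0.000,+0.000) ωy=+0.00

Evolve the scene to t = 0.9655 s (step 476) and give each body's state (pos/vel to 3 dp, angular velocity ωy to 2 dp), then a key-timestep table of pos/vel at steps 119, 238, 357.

State at t = 0.9655 s:
  obj    pos=(+3.510,-2.304) vel=(+7.157,-4.919) ωy=+140.05

Key-timestep trajectory:
   step    t(s)  obj.x    obj.z    obj.vx   obj.vz 
    119  0.2414   +0.271  -0.078  +1.789  -1.230
    238  0.4828   +0.919  -0.524  +3.578  -2.459
    357  0.7241   +1.999  -1.266  +5.367  -3.689


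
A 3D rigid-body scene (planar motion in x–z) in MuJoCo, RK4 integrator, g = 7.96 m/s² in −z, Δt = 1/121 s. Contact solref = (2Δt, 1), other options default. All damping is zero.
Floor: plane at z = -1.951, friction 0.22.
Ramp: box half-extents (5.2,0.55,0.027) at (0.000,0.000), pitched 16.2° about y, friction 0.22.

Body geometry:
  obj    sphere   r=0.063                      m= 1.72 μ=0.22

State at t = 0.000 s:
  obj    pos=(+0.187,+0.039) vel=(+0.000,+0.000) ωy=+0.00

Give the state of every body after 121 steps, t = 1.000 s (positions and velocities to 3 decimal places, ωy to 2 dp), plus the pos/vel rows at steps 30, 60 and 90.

State at t = 1.000 s:
  obj    pos=(+0.949,-0.182) vel=(+1.523,-0.443) ωy=+25.17

Key-timestep trajectory:
   step    t(s)  obj.x    obj.z    obj.vx   obj.vz 
     30  0.2479   +0.234  +0.026  +0.378  -0.110
     60  0.4959   +0.374  -0.015  +0.755  -0.219
     90  0.7438   +0.609  -0.083  +1.133  -0.329


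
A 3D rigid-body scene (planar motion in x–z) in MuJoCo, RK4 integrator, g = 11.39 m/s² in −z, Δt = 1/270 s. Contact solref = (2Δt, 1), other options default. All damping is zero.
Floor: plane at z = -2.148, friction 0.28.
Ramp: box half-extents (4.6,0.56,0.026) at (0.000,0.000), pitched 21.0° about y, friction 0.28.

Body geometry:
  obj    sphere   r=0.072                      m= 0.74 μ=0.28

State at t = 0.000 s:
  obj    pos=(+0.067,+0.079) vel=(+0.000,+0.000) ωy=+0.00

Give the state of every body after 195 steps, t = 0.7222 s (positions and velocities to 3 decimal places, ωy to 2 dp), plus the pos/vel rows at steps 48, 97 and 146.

State at t = 0.7222 s:
  obj    pos=(+0.777,-0.193) vel=(+1.966,-0.755) ωy=+29.24

Key-timestep trajectory:
   step    t(s)  obj.x    obj.z    obj.vx   obj.vz 
     48  0.1778   +0.110  +0.063  +0.484  -0.186
     97  0.3593   +0.243  +0.012  +0.978  -0.375
    146  0.5407   +0.465  -0.074  +1.472  -0.565


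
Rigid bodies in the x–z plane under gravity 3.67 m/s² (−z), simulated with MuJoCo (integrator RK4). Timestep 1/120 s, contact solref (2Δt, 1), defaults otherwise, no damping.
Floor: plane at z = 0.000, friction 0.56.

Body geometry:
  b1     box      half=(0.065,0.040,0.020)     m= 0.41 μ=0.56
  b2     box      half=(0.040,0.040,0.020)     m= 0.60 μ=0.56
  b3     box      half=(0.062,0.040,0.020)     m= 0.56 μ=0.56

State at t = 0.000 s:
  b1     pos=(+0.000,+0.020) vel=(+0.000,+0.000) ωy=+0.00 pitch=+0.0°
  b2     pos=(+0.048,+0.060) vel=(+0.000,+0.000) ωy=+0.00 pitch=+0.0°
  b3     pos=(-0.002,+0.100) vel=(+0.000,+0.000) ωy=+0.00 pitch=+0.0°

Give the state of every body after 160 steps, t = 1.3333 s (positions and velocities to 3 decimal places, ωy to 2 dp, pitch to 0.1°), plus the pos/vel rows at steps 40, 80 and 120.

State at t = 1.3333 s:
  b1     pos=(+0.000,+0.020) vel=(+0.000,+0.000) ωy=+0.00 pitch=+0.0°
  b2     pos=(+0.048,+0.060) vel=(+0.000,+0.000) ωy=+0.00 pitch=+0.0°
  b3     pos=(-0.011,+0.091) vel=(+0.000,+0.000) ωy=+0.01 pitch=-33.9°

Key-timestep trajectory:
   step    t(s)  b1.x    b1.z    b1.vx   b1.vz   b2.x    b2.z    b2.vx   b2.vz   b3.x    b3.z    b3.vx   b3.vz 
     40  0.3333   +0.000  +0.020  +0.000  +0.000   +0.048  +0.060  +0.000  +0.000   -0.011  +0.092  +0.060  -0.042
     80  0.6667   +0.000  +0.020  +0.000  +0.000   +0.048  +0.060  +0.000  +0.000   -0.010  +0.091  +0.000  +0.000
    120  1.0000   +0.000  +0.020  +0.000  +0.000   +0.048  +0.060  +0.000  +0.000   -0.011  +0.091  +0.000  +0.000


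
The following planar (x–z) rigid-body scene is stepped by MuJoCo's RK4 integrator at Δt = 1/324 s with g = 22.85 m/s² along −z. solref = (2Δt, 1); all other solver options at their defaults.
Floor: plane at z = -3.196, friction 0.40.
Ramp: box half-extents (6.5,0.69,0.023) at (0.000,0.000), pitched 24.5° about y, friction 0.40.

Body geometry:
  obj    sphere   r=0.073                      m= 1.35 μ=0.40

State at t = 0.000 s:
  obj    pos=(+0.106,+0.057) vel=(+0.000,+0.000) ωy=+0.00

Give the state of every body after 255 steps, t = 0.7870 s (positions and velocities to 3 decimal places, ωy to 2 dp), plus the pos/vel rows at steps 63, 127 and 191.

State at t = 0.7870 s:
  obj    pos=(+2.014,-0.812) vel=(+4.847,-2.209) ωy=+72.96

Key-timestep trajectory:
   step    t(s)  obj.x    obj.z    obj.vx   obj.vz 
     63  0.1944   +0.223  +0.004  +1.198  -0.546
    127  0.3920   +0.579  -0.159  +2.414  -1.100
    191  0.5895   +1.176  -0.431  +3.631  -1.655


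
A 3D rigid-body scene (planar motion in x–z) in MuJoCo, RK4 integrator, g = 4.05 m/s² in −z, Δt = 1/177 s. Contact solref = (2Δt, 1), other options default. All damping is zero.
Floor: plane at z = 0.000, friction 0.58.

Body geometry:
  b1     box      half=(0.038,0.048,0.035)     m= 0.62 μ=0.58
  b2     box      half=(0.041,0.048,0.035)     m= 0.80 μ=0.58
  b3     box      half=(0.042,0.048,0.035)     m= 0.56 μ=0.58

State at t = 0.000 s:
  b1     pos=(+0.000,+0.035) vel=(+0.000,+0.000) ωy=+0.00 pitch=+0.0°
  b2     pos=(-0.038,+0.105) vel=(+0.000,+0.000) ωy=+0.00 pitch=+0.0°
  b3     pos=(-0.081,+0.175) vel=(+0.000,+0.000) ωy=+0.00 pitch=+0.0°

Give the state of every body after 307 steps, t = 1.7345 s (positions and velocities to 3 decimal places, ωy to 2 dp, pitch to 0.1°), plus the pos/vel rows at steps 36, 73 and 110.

State at t = 1.7345 s:
  b1     pos=(+0.000,+0.035) vel=(+0.000,+0.000) ωy=+0.00 pitch=+0.0°
  b2     pos=(-0.082,+0.041) vel=(+0.000,+0.000) ωy=+0.00 pitch=-90.0°
  b3     pos=(-0.272,+0.035) vel=(+0.000,+0.000) ωy=+0.00 pitch=+180.0°

Key-timestep trajectory:
   step    t(s)  b1.x    b1.z    b1.vx   b1.vz   b2.x    b2.z    b2.vx   b2.vz   b3.x    b3.z    b3.vx   b3.vz 
     36  0.2034   +0.000  +0.035  +0.000  +0.000   -0.046  +0.104  -0.089  -0.026   -0.105  +0.162  -0.242  -0.178
     73  0.4124   +0.000  +0.035  +0.000  +0.000   -0.076  +0.070  -0.169  -0.467   -0.169  +0.056  -0.321  -0.911
    110  0.6215   +0.000  +0.035  +0.000  +0.000   -0.082  +0.041  +0.000  +0.000   -0.233  +0.054  -0.237  -0.030


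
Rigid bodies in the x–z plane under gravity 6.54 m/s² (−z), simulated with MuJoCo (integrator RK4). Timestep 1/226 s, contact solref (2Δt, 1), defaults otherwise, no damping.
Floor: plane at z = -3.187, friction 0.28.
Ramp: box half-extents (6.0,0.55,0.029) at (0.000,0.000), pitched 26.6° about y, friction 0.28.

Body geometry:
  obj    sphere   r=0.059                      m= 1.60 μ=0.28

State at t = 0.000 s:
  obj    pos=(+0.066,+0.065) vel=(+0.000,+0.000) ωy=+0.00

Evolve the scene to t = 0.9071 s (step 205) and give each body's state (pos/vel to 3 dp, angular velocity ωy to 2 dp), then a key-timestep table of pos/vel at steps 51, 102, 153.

State at t = 0.9071 s:
  obj    pos=(+0.836,-0.320) vel=(+1.697,-0.850) ωy=+32.15

Key-timestep trajectory:
   step    t(s)  obj.x    obj.z    obj.vx   obj.vz 
     51  0.2257   +0.114  +0.041  +0.422  -0.211
    102  0.4513   +0.257  -0.030  +0.844  -0.423
    153  0.6770   +0.495  -0.149  +1.266  -0.634


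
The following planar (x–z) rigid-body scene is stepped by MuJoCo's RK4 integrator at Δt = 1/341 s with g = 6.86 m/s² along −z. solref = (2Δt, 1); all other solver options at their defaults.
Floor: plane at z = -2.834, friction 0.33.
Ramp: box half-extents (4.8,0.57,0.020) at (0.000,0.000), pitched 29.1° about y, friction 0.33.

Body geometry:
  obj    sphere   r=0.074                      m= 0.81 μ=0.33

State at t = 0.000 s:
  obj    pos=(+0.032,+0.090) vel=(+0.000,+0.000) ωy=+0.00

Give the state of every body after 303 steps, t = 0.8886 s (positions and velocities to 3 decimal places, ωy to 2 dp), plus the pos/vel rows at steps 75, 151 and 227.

State at t = 0.8886 s:
  obj    pos=(+0.854,-0.368) vel=(+1.850,-1.030) ωy=+28.61

Key-timestep trajectory:
   step    t(s)  obj.x    obj.z    obj.vx   obj.vz 
     75  0.2199   +0.082  +0.062  +0.458  -0.255
    151  0.4428   +0.236  -0.024  +0.922  -0.513
    227  0.6657   +0.493  -0.167  +1.386  -0.772


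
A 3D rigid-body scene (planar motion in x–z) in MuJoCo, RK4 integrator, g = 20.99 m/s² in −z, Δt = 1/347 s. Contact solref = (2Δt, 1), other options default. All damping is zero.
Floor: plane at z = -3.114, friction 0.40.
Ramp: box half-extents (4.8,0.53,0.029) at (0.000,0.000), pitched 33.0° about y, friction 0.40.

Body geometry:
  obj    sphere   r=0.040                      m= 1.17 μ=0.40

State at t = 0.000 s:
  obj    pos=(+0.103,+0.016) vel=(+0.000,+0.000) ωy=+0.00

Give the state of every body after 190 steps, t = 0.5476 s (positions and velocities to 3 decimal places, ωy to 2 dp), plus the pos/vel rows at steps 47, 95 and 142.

State at t = 0.5476 s:
  obj    pos=(+1.129,-0.651) vel=(+3.750,-2.435) ωy=+111.76

Key-timestep trajectory:
   step    t(s)  obj.x    obj.z    obj.vx   obj.vz 
     47  0.1354   +0.166  -0.025  +0.928  -0.602
     95  0.2738   +0.360  -0.151  +1.875  -1.218
    142  0.4092   +0.676  -0.357  +2.802  -1.820


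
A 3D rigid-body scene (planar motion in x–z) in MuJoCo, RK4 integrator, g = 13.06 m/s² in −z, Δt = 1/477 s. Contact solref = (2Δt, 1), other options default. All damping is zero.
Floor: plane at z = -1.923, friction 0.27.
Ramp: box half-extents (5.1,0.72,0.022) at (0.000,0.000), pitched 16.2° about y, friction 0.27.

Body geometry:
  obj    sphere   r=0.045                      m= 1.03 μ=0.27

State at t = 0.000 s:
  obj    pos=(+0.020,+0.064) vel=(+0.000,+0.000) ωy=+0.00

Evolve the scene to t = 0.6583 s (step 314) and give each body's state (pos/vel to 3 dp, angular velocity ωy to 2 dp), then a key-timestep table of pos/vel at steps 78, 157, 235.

State at t = 0.6583 s:
  obj    pos=(+0.562,-0.093) vel=(+1.645,-0.478) ωy=+38.07

Key-timestep trajectory:
   step    t(s)  obj.x    obj.z    obj.vx   obj.vz 
     78  0.1635   +0.053  +0.054  +0.409  -0.119
    157  0.3291   +0.155  +0.025  +0.823  -0.239
    235  0.4927   +0.323  -0.024  +1.231  -0.358


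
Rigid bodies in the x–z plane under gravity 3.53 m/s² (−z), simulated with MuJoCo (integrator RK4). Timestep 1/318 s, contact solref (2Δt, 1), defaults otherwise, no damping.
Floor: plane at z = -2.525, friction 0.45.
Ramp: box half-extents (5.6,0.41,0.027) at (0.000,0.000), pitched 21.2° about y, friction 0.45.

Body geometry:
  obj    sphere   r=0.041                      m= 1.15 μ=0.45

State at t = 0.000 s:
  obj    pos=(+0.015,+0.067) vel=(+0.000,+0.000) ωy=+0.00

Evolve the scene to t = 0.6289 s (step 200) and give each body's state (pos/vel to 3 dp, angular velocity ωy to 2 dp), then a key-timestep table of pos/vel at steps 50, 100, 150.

State at t = 0.6289 s:
  obj    pos=(+0.183,+0.002) vel=(+0.535,-0.207) ωy=+13.98

Key-timestep trajectory:
   step    t(s)  obj.x    obj.z    obj.vx   obj.vz 
     50  0.1572   +0.026  +0.063  +0.134  -0.052
    100  0.3145   +0.057  +0.051  +0.267  -0.104
    150  0.4717   +0.110  +0.030  +0.401  -0.156


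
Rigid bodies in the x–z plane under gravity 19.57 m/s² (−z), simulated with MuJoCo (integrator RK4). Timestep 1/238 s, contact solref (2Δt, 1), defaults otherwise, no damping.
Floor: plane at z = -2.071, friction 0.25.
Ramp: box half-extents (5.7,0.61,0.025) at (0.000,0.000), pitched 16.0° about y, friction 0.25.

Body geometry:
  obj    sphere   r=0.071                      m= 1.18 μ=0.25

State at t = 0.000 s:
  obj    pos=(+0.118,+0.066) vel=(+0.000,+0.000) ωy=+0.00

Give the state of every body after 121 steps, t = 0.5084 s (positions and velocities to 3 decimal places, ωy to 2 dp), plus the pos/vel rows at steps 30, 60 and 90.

State at t = 0.5084 s:
  obj    pos=(+0.597,-0.071) vel=(+1.883,-0.540) ωy=+27.58

Key-timestep trajectory:
   step    t(s)  obj.x    obj.z    obj.vx   obj.vz 
     30  0.1261   +0.147  +0.058  +0.467  -0.134
     60  0.2521   +0.236  +0.032  +0.934  -0.268
     90  0.3782   +0.383  -0.010  +1.401  -0.402


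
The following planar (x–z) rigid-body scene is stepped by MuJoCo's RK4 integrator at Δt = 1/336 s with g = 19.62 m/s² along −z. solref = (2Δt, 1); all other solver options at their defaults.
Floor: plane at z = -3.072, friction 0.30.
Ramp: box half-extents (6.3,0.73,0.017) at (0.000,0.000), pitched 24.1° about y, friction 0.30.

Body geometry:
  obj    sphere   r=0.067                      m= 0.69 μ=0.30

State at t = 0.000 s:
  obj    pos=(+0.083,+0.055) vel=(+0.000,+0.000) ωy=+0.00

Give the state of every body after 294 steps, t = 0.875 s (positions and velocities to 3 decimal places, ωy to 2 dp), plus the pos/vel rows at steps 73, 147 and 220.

State at t = 0.875 s:
  obj    pos=(+2.083,-0.840) vel=(+4.571,-2.045) ωy=+74.73

Key-timestep trajectory:
   step    t(s)  obj.x    obj.z    obj.vx   obj.vz 
     73  0.2173   +0.206  +0.000  +1.135  -0.508
    147  0.4375   +0.583  -0.169  +2.285  -1.022
    220  0.6548   +1.203  -0.446  +3.420  -1.530


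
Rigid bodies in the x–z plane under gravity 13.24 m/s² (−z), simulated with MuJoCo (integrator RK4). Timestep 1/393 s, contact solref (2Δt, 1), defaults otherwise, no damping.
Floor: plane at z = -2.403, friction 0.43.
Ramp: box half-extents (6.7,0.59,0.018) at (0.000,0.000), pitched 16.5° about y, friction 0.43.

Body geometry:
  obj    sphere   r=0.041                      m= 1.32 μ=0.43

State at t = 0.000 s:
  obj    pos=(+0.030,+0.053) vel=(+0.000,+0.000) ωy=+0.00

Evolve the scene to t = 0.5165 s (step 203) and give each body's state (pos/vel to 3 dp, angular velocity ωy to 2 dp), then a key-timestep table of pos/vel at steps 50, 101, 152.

State at t = 0.5165 s:
  obj    pos=(+0.374,-0.049) vel=(+1.330,-0.394) ωy=+33.83

Key-timestep trajectory:
   step    t(s)  obj.x    obj.z    obj.vx   obj.vz 
     50  0.1272   +0.051  +0.046  +0.328  -0.097
    101  0.2570   +0.115  +0.027  +0.662  -0.196
    152  0.3868   +0.223  -0.004  +0.996  -0.295


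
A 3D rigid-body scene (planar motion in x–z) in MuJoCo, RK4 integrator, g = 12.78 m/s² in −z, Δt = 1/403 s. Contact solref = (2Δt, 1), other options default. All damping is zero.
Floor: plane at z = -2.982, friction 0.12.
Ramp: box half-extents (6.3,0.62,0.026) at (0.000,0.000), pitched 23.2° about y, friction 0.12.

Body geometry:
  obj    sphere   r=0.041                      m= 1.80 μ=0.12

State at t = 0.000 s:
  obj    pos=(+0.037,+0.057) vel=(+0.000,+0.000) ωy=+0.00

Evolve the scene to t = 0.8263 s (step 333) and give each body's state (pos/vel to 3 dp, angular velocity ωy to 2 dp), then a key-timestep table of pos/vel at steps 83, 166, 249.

State at t = 0.8263 s:
  obj    pos=(+1.175,-0.431) vel=(+2.755,-1.175) ωy=+71.02

Key-timestep trajectory:
   step    t(s)  obj.x    obj.z    obj.vx   obj.vz 
     83  0.2060   +0.108  +0.027  +0.688  -0.291
    166  0.4119   +0.320  -0.064  +1.370  -0.597
    249  0.6179   +0.673  -0.216  +2.061  -0.877


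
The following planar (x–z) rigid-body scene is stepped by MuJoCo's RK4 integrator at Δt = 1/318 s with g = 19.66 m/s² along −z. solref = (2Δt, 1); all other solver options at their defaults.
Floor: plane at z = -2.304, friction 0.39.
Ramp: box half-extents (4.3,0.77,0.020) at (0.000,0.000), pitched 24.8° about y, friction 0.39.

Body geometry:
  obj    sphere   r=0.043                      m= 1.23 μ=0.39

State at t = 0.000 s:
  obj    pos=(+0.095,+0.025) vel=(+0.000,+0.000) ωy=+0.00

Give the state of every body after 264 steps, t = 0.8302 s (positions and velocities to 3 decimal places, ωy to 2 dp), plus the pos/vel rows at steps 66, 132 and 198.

State at t = 0.8302 s:
  obj    pos=(+1.938,-0.826) vel=(+4.439,-2.051) ωy=+113.71

Key-timestep trajectory:
   step    t(s)  obj.x    obj.z    obj.vx   obj.vz 
     66  0.2075   +0.210  -0.028  +1.110  -0.513
    132  0.4151   +0.556  -0.187  +2.220  -1.026
    198  0.6226   +1.132  -0.454  +3.329  -1.538


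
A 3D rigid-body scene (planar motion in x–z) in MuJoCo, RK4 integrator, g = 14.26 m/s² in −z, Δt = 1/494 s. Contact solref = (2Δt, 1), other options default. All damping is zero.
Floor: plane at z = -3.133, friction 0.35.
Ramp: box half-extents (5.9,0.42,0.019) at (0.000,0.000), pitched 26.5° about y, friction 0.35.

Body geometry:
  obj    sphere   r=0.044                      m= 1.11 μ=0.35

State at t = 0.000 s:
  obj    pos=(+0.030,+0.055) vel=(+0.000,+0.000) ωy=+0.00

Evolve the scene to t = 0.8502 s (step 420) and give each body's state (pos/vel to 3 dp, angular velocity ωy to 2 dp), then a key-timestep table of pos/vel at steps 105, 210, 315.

State at t = 0.8502 s:
  obj    pos=(+1.500,-0.678) vel=(+3.458,-1.724) ωy=+87.81

Key-timestep trajectory:
   step    t(s)  obj.x    obj.z    obj.vx   obj.vz 
    105  0.2126   +0.122  +0.010  +0.865  -0.431
    210  0.4251   +0.398  -0.128  +1.729  -0.862
    315  0.6377   +0.857  -0.357  +2.594  -1.293


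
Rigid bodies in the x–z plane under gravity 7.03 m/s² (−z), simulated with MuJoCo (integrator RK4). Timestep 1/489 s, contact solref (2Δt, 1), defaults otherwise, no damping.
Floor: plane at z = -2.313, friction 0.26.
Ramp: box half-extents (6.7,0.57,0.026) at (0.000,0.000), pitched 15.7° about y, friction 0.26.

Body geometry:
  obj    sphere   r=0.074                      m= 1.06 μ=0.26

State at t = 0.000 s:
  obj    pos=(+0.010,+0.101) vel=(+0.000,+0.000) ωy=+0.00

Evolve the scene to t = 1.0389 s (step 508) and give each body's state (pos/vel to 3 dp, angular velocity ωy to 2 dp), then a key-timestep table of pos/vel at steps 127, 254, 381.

State at t = 1.0389 s:
  obj    pos=(+0.716,-0.097) vel=(+1.359,-0.382) ωy=+19.07

Key-timestep trajectory:
   step    t(s)  obj.x    obj.z    obj.vx   obj.vz 
    127  0.2597   +0.054  +0.089  +0.340  -0.096
    254  0.5194   +0.187  +0.051  +0.679  -0.191
    381  0.7791   +0.407  -0.011  +1.019  -0.286


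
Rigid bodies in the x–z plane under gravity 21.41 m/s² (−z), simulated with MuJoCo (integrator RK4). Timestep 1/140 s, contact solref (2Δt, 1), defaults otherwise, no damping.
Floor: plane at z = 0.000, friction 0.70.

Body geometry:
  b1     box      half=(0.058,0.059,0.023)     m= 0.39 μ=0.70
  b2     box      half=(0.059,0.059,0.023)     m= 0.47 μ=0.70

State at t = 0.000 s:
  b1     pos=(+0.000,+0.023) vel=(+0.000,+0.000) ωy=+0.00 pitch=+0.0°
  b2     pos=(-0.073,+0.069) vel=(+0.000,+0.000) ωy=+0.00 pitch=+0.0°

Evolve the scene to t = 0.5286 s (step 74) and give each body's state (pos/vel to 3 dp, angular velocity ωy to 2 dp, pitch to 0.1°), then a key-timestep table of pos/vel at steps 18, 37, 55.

State at t = 0.5286 s:
  b1     pos=(+0.001,+0.023) vel=(+0.001,+0.000) ωy=+0.00 pitch=+0.0°
  b2     pos=(-0.083,+0.055) vel=(-0.001,-0.001) ωy=+0.03 pitch=-39.0°

Key-timestep trajectory:
   step    t(s)  b1.x    b1.z    b1.vx   b1.vz   b2.x    b2.z    b2.vx   b2.vz 
     18  0.1286   +0.000  +0.023  +0.000  +0.001   -0.087  +0.056  +0.064  +0.050
     37  0.2643   +0.000  +0.023  +0.001  +0.000   -0.083  +0.055  -0.001  -0.001
     55  0.3929   +0.000  +0.023  +0.001  +0.000   -0.083  +0.055  -0.001  -0.001


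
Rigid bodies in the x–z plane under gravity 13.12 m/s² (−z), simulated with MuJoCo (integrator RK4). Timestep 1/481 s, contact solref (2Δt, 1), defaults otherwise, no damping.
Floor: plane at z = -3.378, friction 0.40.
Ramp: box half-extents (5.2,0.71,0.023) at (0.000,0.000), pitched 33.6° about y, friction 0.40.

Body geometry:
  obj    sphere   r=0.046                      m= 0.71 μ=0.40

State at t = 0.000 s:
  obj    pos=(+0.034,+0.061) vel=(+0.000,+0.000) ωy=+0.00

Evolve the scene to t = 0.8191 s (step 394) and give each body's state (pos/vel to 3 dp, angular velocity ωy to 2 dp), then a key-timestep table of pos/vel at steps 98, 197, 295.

State at t = 0.8191 s:
  obj    pos=(+1.483,-0.902) vel=(+3.538,-2.351) ωy=+92.34

Key-timestep trajectory:
   step    t(s)  obj.x    obj.z    obj.vx   obj.vz 
     98  0.2037   +0.123  +0.001  +0.880  -0.585
    197  0.4096   +0.396  -0.180  +1.769  -1.175
    295  0.6133   +0.846  -0.479  +2.649  -1.760


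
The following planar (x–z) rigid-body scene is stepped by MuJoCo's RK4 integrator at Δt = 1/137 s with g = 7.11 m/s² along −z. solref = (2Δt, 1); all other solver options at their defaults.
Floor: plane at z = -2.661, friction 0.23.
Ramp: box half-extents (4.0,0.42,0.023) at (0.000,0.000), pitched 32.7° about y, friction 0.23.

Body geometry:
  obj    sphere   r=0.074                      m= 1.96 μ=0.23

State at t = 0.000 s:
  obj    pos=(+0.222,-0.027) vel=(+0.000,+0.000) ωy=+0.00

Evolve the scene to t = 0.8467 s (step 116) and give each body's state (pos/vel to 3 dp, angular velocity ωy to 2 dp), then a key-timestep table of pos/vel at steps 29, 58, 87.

State at t = 0.8467 s:
  obj    pos=(+1.050,-0.559) vel=(+1.955,-1.255) ωy=+31.38

Key-timestep trajectory:
   step    t(s)  obj.x    obj.z    obj.vx   obj.vz 
     29  0.2117   +0.274  -0.060  +0.489  -0.314
     58  0.4234   +0.429  -0.160  +0.978  -0.628
     87  0.6350   +0.688  -0.326  +1.466  -0.941
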